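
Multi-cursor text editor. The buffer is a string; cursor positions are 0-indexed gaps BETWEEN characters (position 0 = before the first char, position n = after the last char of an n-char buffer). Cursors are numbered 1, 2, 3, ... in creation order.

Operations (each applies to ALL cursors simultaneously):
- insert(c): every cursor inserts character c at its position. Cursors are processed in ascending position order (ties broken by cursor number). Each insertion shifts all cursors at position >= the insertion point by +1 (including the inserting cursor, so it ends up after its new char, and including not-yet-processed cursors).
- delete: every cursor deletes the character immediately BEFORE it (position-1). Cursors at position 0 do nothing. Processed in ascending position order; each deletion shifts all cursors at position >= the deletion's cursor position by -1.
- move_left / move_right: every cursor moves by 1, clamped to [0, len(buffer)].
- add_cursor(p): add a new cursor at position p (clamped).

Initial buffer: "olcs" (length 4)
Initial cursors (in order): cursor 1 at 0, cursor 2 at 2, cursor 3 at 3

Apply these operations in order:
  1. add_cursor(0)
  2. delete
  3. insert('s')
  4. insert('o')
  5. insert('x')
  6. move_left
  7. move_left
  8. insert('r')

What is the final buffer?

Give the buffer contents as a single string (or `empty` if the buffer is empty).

After op 1 (add_cursor(0)): buffer="olcs" (len 4), cursors c1@0 c4@0 c2@2 c3@3, authorship ....
After op 2 (delete): buffer="os" (len 2), cursors c1@0 c4@0 c2@1 c3@1, authorship ..
After op 3 (insert('s')): buffer="ssosss" (len 6), cursors c1@2 c4@2 c2@5 c3@5, authorship 14.23.
After op 4 (insert('o')): buffer="ssooossoos" (len 10), cursors c1@4 c4@4 c2@9 c3@9, authorship 1414.2323.
After op 5 (insert('x')): buffer="ssooxxossooxxs" (len 14), cursors c1@6 c4@6 c2@13 c3@13, authorship 141414.232323.
After op 6 (move_left): buffer="ssooxxossooxxs" (len 14), cursors c1@5 c4@5 c2@12 c3@12, authorship 141414.232323.
After op 7 (move_left): buffer="ssooxxossooxxs" (len 14), cursors c1@4 c4@4 c2@11 c3@11, authorship 141414.232323.
After op 8 (insert('r')): buffer="ssoorrxxossoorrxxs" (len 18), cursors c1@6 c4@6 c2@15 c3@15, authorship 14141414.23232323.

Answer: ssoorrxxossoorrxxs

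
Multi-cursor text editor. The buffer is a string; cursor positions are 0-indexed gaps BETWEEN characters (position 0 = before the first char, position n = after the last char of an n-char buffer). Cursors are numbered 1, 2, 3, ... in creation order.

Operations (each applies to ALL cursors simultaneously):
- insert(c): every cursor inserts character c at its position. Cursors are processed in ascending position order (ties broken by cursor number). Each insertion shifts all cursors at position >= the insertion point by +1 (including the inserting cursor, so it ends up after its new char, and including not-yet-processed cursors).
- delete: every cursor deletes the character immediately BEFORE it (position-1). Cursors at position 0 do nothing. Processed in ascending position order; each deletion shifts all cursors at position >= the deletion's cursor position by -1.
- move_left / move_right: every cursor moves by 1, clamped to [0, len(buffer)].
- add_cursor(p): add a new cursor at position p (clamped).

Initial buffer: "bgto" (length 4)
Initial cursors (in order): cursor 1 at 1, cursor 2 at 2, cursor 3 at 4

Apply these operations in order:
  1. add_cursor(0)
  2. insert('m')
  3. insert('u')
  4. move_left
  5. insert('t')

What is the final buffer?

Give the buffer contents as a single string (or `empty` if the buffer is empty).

After op 1 (add_cursor(0)): buffer="bgto" (len 4), cursors c4@0 c1@1 c2@2 c3@4, authorship ....
After op 2 (insert('m')): buffer="mbmgmtom" (len 8), cursors c4@1 c1@3 c2@5 c3@8, authorship 4.1.2..3
After op 3 (insert('u')): buffer="mubmugmutomu" (len 12), cursors c4@2 c1@5 c2@8 c3@12, authorship 44.11.22..33
After op 4 (move_left): buffer="mubmugmutomu" (len 12), cursors c4@1 c1@4 c2@7 c3@11, authorship 44.11.22..33
After op 5 (insert('t')): buffer="mtubmtugmtutomtu" (len 16), cursors c4@2 c1@6 c2@10 c3@15, authorship 444.111.222..333

Answer: mtubmtugmtutomtu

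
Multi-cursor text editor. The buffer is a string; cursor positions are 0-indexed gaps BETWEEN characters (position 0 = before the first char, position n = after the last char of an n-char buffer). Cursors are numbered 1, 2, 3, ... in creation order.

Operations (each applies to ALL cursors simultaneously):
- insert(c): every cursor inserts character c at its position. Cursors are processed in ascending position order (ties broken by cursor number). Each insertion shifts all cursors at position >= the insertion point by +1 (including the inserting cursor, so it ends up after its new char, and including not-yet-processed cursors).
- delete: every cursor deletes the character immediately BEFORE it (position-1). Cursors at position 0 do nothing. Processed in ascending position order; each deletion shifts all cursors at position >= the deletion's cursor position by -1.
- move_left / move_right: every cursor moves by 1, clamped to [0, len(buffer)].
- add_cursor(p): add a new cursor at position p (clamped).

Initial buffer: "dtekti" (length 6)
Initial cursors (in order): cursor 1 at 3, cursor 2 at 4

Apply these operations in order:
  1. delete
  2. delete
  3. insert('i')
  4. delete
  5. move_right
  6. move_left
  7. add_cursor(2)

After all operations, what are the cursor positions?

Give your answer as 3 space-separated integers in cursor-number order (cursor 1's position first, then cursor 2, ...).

After op 1 (delete): buffer="dtti" (len 4), cursors c1@2 c2@2, authorship ....
After op 2 (delete): buffer="ti" (len 2), cursors c1@0 c2@0, authorship ..
After op 3 (insert('i')): buffer="iiti" (len 4), cursors c1@2 c2@2, authorship 12..
After op 4 (delete): buffer="ti" (len 2), cursors c1@0 c2@0, authorship ..
After op 5 (move_right): buffer="ti" (len 2), cursors c1@1 c2@1, authorship ..
After op 6 (move_left): buffer="ti" (len 2), cursors c1@0 c2@0, authorship ..
After op 7 (add_cursor(2)): buffer="ti" (len 2), cursors c1@0 c2@0 c3@2, authorship ..

Answer: 0 0 2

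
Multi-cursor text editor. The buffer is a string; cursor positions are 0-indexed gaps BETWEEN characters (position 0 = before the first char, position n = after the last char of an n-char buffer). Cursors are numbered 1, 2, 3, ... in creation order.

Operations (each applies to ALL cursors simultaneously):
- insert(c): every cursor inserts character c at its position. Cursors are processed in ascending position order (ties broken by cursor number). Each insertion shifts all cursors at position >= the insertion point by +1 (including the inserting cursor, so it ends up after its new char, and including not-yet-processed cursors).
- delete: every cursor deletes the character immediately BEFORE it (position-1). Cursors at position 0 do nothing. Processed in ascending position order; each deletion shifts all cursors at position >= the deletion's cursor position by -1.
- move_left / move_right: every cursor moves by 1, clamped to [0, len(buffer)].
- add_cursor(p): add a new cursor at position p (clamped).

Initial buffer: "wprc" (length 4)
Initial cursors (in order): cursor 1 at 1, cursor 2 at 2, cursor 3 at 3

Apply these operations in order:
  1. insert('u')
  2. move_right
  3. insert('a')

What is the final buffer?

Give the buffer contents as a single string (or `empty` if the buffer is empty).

After op 1 (insert('u')): buffer="wupuruc" (len 7), cursors c1@2 c2@4 c3@6, authorship .1.2.3.
After op 2 (move_right): buffer="wupuruc" (len 7), cursors c1@3 c2@5 c3@7, authorship .1.2.3.
After op 3 (insert('a')): buffer="wupaurauca" (len 10), cursors c1@4 c2@7 c3@10, authorship .1.12.23.3

Answer: wupaurauca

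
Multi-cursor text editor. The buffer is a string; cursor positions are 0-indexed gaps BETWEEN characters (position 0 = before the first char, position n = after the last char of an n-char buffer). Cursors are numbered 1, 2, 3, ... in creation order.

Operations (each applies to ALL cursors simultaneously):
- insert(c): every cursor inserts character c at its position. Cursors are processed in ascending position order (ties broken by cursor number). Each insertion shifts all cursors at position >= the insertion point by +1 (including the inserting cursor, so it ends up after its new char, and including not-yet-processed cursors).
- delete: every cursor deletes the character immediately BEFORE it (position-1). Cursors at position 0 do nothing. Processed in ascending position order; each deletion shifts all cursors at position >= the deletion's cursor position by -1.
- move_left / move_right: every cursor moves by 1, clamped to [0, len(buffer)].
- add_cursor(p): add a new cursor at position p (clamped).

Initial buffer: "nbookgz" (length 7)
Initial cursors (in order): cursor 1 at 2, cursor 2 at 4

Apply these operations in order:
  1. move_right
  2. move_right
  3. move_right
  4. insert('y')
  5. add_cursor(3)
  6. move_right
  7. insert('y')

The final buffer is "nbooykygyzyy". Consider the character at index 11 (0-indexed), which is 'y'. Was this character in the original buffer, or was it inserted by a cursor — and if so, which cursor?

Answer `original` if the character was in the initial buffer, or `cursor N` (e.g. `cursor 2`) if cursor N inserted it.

After op 1 (move_right): buffer="nbookgz" (len 7), cursors c1@3 c2@5, authorship .......
After op 2 (move_right): buffer="nbookgz" (len 7), cursors c1@4 c2@6, authorship .......
After op 3 (move_right): buffer="nbookgz" (len 7), cursors c1@5 c2@7, authorship .......
After op 4 (insert('y')): buffer="nbookygzy" (len 9), cursors c1@6 c2@9, authorship .....1..2
After op 5 (add_cursor(3)): buffer="nbookygzy" (len 9), cursors c3@3 c1@6 c2@9, authorship .....1..2
After op 6 (move_right): buffer="nbookygzy" (len 9), cursors c3@4 c1@7 c2@9, authorship .....1..2
After op 7 (insert('y')): buffer="nbooykygyzyy" (len 12), cursors c3@5 c1@9 c2@12, authorship ....3.1.1.22
Authorship (.=original, N=cursor N): . . . . 3 . 1 . 1 . 2 2
Index 11: author = 2

Answer: cursor 2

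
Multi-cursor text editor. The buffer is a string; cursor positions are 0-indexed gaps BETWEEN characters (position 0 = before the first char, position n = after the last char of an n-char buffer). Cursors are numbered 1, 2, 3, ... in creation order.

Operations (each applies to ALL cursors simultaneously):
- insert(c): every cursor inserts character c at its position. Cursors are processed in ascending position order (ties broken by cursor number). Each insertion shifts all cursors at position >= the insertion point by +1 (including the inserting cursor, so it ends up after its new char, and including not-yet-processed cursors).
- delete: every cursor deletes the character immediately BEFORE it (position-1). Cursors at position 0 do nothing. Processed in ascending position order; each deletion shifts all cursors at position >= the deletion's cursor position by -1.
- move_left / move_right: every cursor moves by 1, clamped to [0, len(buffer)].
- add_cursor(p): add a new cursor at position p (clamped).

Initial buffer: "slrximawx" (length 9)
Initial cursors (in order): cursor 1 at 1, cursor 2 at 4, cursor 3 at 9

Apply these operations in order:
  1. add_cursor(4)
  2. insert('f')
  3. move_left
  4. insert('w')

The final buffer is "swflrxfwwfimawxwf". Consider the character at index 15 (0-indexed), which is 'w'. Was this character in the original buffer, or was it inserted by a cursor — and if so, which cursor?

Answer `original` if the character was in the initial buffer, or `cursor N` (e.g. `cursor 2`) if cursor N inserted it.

After op 1 (add_cursor(4)): buffer="slrximawx" (len 9), cursors c1@1 c2@4 c4@4 c3@9, authorship .........
After op 2 (insert('f')): buffer="sflrxffimawxf" (len 13), cursors c1@2 c2@7 c4@7 c3@13, authorship .1...24.....3
After op 3 (move_left): buffer="sflrxffimawxf" (len 13), cursors c1@1 c2@6 c4@6 c3@12, authorship .1...24.....3
After op 4 (insert('w')): buffer="swflrxfwwfimawxwf" (len 17), cursors c1@2 c2@9 c4@9 c3@16, authorship .11...2244.....33
Authorship (.=original, N=cursor N): . 1 1 . . . 2 2 4 4 . . . . . 3 3
Index 15: author = 3

Answer: cursor 3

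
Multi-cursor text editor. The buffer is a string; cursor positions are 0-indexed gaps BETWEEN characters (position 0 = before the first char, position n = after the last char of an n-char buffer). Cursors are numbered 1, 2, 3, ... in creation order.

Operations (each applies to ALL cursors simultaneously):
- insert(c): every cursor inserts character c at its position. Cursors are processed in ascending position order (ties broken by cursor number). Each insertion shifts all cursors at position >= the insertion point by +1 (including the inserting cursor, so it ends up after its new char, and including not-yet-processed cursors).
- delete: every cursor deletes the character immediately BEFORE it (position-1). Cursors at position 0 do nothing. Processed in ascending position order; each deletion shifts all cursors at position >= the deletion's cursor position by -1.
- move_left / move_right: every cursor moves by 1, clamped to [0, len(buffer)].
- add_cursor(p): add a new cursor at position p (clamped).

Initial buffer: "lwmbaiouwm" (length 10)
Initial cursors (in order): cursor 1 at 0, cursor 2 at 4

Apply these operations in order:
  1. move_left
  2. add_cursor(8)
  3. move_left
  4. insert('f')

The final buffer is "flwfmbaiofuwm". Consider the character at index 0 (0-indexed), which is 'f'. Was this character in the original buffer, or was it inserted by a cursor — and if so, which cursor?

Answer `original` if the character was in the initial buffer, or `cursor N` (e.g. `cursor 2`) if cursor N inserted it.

After op 1 (move_left): buffer="lwmbaiouwm" (len 10), cursors c1@0 c2@3, authorship ..........
After op 2 (add_cursor(8)): buffer="lwmbaiouwm" (len 10), cursors c1@0 c2@3 c3@8, authorship ..........
After op 3 (move_left): buffer="lwmbaiouwm" (len 10), cursors c1@0 c2@2 c3@7, authorship ..........
After op 4 (insert('f')): buffer="flwfmbaiofuwm" (len 13), cursors c1@1 c2@4 c3@10, authorship 1..2.....3...
Authorship (.=original, N=cursor N): 1 . . 2 . . . . . 3 . . .
Index 0: author = 1

Answer: cursor 1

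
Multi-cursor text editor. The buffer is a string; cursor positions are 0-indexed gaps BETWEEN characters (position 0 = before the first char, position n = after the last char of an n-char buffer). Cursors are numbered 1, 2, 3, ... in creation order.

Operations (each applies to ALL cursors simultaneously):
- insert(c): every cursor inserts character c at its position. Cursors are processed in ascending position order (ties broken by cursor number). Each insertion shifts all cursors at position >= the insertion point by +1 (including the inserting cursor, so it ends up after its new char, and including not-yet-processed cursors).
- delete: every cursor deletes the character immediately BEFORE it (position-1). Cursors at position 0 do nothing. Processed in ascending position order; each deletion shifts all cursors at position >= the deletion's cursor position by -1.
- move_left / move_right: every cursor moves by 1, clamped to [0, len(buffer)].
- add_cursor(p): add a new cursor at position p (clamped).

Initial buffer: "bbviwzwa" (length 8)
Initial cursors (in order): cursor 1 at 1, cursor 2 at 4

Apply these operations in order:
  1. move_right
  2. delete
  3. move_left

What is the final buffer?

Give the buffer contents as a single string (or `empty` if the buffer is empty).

After op 1 (move_right): buffer="bbviwzwa" (len 8), cursors c1@2 c2@5, authorship ........
After op 2 (delete): buffer="bvizwa" (len 6), cursors c1@1 c2@3, authorship ......
After op 3 (move_left): buffer="bvizwa" (len 6), cursors c1@0 c2@2, authorship ......

Answer: bvizwa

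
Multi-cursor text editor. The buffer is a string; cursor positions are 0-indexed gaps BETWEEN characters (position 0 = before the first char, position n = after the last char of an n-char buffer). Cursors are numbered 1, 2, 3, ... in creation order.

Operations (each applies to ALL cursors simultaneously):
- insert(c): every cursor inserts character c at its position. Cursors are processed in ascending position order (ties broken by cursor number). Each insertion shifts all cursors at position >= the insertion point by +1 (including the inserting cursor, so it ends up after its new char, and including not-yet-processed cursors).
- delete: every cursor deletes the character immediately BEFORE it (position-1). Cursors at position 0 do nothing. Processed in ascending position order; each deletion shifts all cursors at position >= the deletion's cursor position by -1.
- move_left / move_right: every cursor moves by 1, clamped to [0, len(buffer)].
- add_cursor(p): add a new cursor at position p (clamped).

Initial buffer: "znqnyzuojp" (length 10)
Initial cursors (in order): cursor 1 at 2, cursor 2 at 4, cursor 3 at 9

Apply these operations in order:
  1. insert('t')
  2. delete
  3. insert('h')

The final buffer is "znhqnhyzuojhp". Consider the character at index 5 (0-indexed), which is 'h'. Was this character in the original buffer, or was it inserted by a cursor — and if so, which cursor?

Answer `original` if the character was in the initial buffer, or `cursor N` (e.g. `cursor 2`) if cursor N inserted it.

Answer: cursor 2

Derivation:
After op 1 (insert('t')): buffer="zntqntyzuojtp" (len 13), cursors c1@3 c2@6 c3@12, authorship ..1..2.....3.
After op 2 (delete): buffer="znqnyzuojp" (len 10), cursors c1@2 c2@4 c3@9, authorship ..........
After op 3 (insert('h')): buffer="znhqnhyzuojhp" (len 13), cursors c1@3 c2@6 c3@12, authorship ..1..2.....3.
Authorship (.=original, N=cursor N): . . 1 . . 2 . . . . . 3 .
Index 5: author = 2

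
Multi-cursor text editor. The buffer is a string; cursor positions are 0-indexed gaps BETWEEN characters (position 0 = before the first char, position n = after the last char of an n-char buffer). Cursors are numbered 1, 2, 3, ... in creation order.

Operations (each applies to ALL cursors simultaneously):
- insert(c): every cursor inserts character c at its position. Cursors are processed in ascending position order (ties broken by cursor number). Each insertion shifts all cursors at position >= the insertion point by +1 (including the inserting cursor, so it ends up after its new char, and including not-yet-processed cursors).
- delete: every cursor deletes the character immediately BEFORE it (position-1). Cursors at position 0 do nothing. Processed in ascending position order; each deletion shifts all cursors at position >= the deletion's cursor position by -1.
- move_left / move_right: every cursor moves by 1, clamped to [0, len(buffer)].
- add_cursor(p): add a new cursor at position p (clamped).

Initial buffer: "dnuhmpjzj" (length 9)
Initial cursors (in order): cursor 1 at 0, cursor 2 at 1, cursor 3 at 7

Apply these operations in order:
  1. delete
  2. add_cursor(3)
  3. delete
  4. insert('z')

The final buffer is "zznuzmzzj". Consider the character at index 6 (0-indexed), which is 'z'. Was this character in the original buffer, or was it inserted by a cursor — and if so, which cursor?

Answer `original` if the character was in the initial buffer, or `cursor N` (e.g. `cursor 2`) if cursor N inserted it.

Answer: cursor 3

Derivation:
After op 1 (delete): buffer="nuhmpzj" (len 7), cursors c1@0 c2@0 c3@5, authorship .......
After op 2 (add_cursor(3)): buffer="nuhmpzj" (len 7), cursors c1@0 c2@0 c4@3 c3@5, authorship .......
After op 3 (delete): buffer="numzj" (len 5), cursors c1@0 c2@0 c4@2 c3@3, authorship .....
After op 4 (insert('z')): buffer="zznuzmzzj" (len 9), cursors c1@2 c2@2 c4@5 c3@7, authorship 12..4.3..
Authorship (.=original, N=cursor N): 1 2 . . 4 . 3 . .
Index 6: author = 3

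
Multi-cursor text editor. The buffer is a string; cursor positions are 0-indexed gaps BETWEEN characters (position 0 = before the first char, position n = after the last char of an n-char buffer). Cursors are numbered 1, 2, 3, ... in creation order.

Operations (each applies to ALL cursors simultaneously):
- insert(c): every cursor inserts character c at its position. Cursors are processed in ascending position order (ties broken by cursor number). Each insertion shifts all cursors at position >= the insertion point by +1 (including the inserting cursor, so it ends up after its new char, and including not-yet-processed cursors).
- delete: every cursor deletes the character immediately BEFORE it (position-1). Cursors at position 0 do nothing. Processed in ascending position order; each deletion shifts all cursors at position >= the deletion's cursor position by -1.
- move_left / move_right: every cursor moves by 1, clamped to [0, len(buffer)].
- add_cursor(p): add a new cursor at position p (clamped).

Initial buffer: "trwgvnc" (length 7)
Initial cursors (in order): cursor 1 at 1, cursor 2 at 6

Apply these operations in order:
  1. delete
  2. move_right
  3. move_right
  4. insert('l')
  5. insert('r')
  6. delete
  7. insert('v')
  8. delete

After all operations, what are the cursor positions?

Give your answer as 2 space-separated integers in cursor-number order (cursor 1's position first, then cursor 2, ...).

After op 1 (delete): buffer="rwgvc" (len 5), cursors c1@0 c2@4, authorship .....
After op 2 (move_right): buffer="rwgvc" (len 5), cursors c1@1 c2@5, authorship .....
After op 3 (move_right): buffer="rwgvc" (len 5), cursors c1@2 c2@5, authorship .....
After op 4 (insert('l')): buffer="rwlgvcl" (len 7), cursors c1@3 c2@7, authorship ..1...2
After op 5 (insert('r')): buffer="rwlrgvclr" (len 9), cursors c1@4 c2@9, authorship ..11...22
After op 6 (delete): buffer="rwlgvcl" (len 7), cursors c1@3 c2@7, authorship ..1...2
After op 7 (insert('v')): buffer="rwlvgvclv" (len 9), cursors c1@4 c2@9, authorship ..11...22
After op 8 (delete): buffer="rwlgvcl" (len 7), cursors c1@3 c2@7, authorship ..1...2

Answer: 3 7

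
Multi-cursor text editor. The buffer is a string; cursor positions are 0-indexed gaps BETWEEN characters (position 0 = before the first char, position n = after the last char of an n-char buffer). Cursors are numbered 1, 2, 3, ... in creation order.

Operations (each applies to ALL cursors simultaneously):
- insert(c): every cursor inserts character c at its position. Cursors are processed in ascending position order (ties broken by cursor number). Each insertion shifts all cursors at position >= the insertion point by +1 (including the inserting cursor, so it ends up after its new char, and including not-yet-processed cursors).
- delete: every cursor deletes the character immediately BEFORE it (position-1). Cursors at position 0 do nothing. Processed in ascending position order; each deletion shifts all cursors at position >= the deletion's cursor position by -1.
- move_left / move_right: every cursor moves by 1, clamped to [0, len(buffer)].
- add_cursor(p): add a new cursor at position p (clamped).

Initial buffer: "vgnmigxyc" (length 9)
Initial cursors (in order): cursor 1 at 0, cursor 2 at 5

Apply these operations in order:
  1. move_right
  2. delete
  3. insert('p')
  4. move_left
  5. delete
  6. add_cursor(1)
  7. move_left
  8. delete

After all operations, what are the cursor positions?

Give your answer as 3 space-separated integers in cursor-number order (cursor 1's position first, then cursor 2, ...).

After op 1 (move_right): buffer="vgnmigxyc" (len 9), cursors c1@1 c2@6, authorship .........
After op 2 (delete): buffer="gnmixyc" (len 7), cursors c1@0 c2@4, authorship .......
After op 3 (insert('p')): buffer="pgnmipxyc" (len 9), cursors c1@1 c2@6, authorship 1....2...
After op 4 (move_left): buffer="pgnmipxyc" (len 9), cursors c1@0 c2@5, authorship 1....2...
After op 5 (delete): buffer="pgnmpxyc" (len 8), cursors c1@0 c2@4, authorship 1...2...
After op 6 (add_cursor(1)): buffer="pgnmpxyc" (len 8), cursors c1@0 c3@1 c2@4, authorship 1...2...
After op 7 (move_left): buffer="pgnmpxyc" (len 8), cursors c1@0 c3@0 c2@3, authorship 1...2...
After op 8 (delete): buffer="pgmpxyc" (len 7), cursors c1@0 c3@0 c2@2, authorship 1..2...

Answer: 0 2 0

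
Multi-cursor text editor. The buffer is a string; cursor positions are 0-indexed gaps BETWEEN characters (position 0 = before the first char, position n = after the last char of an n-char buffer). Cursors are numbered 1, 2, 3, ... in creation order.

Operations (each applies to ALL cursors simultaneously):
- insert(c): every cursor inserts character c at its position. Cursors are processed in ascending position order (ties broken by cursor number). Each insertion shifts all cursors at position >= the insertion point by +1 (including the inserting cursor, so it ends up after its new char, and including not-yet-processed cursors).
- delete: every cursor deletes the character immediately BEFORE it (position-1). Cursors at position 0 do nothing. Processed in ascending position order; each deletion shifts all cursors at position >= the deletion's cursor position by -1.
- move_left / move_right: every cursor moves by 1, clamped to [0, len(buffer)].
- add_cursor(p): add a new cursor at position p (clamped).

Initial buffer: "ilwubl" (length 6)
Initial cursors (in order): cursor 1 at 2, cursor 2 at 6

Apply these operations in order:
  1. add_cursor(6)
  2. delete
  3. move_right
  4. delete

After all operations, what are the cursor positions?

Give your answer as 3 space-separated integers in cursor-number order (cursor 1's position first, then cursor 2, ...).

After op 1 (add_cursor(6)): buffer="ilwubl" (len 6), cursors c1@2 c2@6 c3@6, authorship ......
After op 2 (delete): buffer="iwu" (len 3), cursors c1@1 c2@3 c3@3, authorship ...
After op 3 (move_right): buffer="iwu" (len 3), cursors c1@2 c2@3 c3@3, authorship ...
After op 4 (delete): buffer="" (len 0), cursors c1@0 c2@0 c3@0, authorship 

Answer: 0 0 0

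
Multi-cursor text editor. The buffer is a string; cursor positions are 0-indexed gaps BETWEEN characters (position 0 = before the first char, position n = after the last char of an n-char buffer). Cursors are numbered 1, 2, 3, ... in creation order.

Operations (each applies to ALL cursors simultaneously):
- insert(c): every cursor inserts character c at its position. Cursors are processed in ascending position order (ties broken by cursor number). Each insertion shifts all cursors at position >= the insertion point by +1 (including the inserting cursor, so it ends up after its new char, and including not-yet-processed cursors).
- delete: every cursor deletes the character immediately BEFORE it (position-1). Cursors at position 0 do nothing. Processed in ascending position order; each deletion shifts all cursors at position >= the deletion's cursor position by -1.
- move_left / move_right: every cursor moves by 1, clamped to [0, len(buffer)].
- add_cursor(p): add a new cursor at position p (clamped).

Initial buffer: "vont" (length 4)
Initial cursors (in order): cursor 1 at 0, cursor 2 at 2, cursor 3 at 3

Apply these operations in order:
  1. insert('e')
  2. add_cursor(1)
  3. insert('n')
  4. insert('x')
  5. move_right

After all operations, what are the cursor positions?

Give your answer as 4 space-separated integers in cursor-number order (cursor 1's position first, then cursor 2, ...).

Answer: 6 11 15 6

Derivation:
After op 1 (insert('e')): buffer="evoenet" (len 7), cursors c1@1 c2@4 c3@6, authorship 1..2.3.
After op 2 (add_cursor(1)): buffer="evoenet" (len 7), cursors c1@1 c4@1 c2@4 c3@6, authorship 1..2.3.
After op 3 (insert('n')): buffer="ennvoennent" (len 11), cursors c1@3 c4@3 c2@7 c3@10, authorship 114..22.33.
After op 4 (insert('x')): buffer="ennxxvoenxnenxt" (len 15), cursors c1@5 c4@5 c2@10 c3@14, authorship 11414..222.333.
After op 5 (move_right): buffer="ennxxvoenxnenxt" (len 15), cursors c1@6 c4@6 c2@11 c3@15, authorship 11414..222.333.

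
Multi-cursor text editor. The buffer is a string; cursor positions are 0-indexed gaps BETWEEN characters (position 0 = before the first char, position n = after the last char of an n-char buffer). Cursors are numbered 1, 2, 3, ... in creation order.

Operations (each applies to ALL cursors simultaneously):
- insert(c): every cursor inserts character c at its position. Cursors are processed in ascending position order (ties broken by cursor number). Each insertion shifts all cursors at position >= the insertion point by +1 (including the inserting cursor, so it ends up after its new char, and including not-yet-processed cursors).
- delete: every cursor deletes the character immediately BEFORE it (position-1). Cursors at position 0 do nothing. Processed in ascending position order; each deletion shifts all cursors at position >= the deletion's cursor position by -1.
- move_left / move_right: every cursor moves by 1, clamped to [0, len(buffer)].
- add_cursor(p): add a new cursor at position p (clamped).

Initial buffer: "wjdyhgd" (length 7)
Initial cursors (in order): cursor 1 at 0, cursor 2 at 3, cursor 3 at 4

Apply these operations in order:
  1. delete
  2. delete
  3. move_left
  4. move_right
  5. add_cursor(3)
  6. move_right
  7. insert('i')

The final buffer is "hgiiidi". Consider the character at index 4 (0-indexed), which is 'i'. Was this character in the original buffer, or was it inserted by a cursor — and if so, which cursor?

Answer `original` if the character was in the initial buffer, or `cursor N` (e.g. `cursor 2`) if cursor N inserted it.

Answer: cursor 3

Derivation:
After op 1 (delete): buffer="wjhgd" (len 5), cursors c1@0 c2@2 c3@2, authorship .....
After op 2 (delete): buffer="hgd" (len 3), cursors c1@0 c2@0 c3@0, authorship ...
After op 3 (move_left): buffer="hgd" (len 3), cursors c1@0 c2@0 c3@0, authorship ...
After op 4 (move_right): buffer="hgd" (len 3), cursors c1@1 c2@1 c3@1, authorship ...
After op 5 (add_cursor(3)): buffer="hgd" (len 3), cursors c1@1 c2@1 c3@1 c4@3, authorship ...
After op 6 (move_right): buffer="hgd" (len 3), cursors c1@2 c2@2 c3@2 c4@3, authorship ...
After op 7 (insert('i')): buffer="hgiiidi" (len 7), cursors c1@5 c2@5 c3@5 c4@7, authorship ..123.4
Authorship (.=original, N=cursor N): . . 1 2 3 . 4
Index 4: author = 3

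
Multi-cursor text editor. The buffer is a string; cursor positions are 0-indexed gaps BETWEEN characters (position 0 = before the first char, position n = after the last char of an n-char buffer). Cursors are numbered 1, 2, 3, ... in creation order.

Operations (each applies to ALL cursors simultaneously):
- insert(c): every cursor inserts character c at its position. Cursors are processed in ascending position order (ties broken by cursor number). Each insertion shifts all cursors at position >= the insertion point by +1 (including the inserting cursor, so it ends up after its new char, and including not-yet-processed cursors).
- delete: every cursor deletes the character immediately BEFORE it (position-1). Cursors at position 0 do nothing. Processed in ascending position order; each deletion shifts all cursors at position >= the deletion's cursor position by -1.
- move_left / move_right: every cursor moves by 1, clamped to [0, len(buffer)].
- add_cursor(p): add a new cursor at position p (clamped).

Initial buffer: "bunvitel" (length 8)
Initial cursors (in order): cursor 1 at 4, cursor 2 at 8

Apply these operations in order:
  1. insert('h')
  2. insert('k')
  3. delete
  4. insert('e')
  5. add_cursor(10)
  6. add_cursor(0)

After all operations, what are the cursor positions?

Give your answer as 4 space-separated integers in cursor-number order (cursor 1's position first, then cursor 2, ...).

Answer: 6 12 10 0

Derivation:
After op 1 (insert('h')): buffer="bunvhitelh" (len 10), cursors c1@5 c2@10, authorship ....1....2
After op 2 (insert('k')): buffer="bunvhkitelhk" (len 12), cursors c1@6 c2@12, authorship ....11....22
After op 3 (delete): buffer="bunvhitelh" (len 10), cursors c1@5 c2@10, authorship ....1....2
After op 4 (insert('e')): buffer="bunvheitelhe" (len 12), cursors c1@6 c2@12, authorship ....11....22
After op 5 (add_cursor(10)): buffer="bunvheitelhe" (len 12), cursors c1@6 c3@10 c2@12, authorship ....11....22
After op 6 (add_cursor(0)): buffer="bunvheitelhe" (len 12), cursors c4@0 c1@6 c3@10 c2@12, authorship ....11....22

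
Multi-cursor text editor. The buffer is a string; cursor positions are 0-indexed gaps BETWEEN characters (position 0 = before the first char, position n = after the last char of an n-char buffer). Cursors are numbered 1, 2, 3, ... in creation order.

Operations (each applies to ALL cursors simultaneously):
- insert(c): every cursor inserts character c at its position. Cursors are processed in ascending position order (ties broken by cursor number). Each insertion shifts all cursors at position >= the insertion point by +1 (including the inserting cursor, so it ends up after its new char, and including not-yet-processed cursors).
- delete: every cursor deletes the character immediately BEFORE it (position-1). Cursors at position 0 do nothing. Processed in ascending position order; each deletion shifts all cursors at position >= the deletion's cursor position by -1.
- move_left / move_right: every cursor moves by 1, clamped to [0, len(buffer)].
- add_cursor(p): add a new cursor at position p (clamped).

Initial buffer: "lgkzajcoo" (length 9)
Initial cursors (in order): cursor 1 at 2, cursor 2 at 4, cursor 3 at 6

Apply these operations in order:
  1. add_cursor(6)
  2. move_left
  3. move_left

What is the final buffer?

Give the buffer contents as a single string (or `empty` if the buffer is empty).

Answer: lgkzajcoo

Derivation:
After op 1 (add_cursor(6)): buffer="lgkzajcoo" (len 9), cursors c1@2 c2@4 c3@6 c4@6, authorship .........
After op 2 (move_left): buffer="lgkzajcoo" (len 9), cursors c1@1 c2@3 c3@5 c4@5, authorship .........
After op 3 (move_left): buffer="lgkzajcoo" (len 9), cursors c1@0 c2@2 c3@4 c4@4, authorship .........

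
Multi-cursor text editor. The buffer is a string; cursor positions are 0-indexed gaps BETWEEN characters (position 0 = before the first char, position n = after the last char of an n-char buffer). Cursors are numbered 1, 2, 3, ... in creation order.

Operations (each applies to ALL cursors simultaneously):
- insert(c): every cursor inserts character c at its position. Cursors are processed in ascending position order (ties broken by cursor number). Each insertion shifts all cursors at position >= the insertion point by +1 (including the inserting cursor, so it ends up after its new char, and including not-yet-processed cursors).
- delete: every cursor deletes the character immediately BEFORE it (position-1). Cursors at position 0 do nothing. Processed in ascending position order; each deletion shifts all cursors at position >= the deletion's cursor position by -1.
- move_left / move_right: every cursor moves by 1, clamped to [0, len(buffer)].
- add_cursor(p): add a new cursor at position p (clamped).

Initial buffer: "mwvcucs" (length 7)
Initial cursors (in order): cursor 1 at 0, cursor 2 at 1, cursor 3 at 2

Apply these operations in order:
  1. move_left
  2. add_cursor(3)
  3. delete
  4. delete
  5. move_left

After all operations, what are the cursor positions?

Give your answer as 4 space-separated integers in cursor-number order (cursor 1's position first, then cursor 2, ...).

After op 1 (move_left): buffer="mwvcucs" (len 7), cursors c1@0 c2@0 c3@1, authorship .......
After op 2 (add_cursor(3)): buffer="mwvcucs" (len 7), cursors c1@0 c2@0 c3@1 c4@3, authorship .......
After op 3 (delete): buffer="wcucs" (len 5), cursors c1@0 c2@0 c3@0 c4@1, authorship .....
After op 4 (delete): buffer="cucs" (len 4), cursors c1@0 c2@0 c3@0 c4@0, authorship ....
After op 5 (move_left): buffer="cucs" (len 4), cursors c1@0 c2@0 c3@0 c4@0, authorship ....

Answer: 0 0 0 0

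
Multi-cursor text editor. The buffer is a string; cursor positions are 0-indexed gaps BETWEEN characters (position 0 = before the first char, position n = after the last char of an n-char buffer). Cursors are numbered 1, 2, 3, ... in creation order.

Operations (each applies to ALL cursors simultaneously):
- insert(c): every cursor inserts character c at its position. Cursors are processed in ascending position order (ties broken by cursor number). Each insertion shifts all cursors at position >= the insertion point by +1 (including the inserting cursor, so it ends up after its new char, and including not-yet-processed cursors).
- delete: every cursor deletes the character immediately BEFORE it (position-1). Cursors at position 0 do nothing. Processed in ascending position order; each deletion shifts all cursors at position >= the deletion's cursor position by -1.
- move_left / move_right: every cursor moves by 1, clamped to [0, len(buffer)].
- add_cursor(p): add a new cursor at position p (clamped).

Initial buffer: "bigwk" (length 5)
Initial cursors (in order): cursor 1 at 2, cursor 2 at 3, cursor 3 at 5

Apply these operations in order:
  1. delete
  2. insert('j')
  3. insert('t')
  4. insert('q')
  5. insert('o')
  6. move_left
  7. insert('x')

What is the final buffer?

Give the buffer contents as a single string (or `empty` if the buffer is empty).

After op 1 (delete): buffer="bw" (len 2), cursors c1@1 c2@1 c3@2, authorship ..
After op 2 (insert('j')): buffer="bjjwj" (len 5), cursors c1@3 c2@3 c3@5, authorship .12.3
After op 3 (insert('t')): buffer="bjjttwjt" (len 8), cursors c1@5 c2@5 c3@8, authorship .1212.33
After op 4 (insert('q')): buffer="bjjttqqwjtq" (len 11), cursors c1@7 c2@7 c3@11, authorship .121212.333
After op 5 (insert('o')): buffer="bjjttqqoowjtqo" (len 14), cursors c1@9 c2@9 c3@14, authorship .12121212.3333
After op 6 (move_left): buffer="bjjttqqoowjtqo" (len 14), cursors c1@8 c2@8 c3@13, authorship .12121212.3333
After op 7 (insert('x')): buffer="bjjttqqoxxowjtqxo" (len 17), cursors c1@10 c2@10 c3@16, authorship .1212121122.33333

Answer: bjjttqqoxxowjtqxo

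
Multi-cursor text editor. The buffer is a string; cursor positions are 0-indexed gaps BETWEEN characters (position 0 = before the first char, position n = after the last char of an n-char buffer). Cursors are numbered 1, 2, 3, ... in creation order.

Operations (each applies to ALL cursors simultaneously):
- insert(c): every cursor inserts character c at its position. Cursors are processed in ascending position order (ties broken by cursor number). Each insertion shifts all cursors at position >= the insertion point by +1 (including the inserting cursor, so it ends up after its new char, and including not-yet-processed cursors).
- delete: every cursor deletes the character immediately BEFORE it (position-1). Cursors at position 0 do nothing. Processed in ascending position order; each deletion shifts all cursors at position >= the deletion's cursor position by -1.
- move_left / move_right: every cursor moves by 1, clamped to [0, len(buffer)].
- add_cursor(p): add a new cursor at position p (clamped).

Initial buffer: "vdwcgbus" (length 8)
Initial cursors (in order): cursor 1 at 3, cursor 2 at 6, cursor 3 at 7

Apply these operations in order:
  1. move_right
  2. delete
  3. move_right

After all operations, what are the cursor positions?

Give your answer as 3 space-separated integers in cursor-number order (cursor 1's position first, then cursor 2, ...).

After op 1 (move_right): buffer="vdwcgbus" (len 8), cursors c1@4 c2@7 c3@8, authorship ........
After op 2 (delete): buffer="vdwgb" (len 5), cursors c1@3 c2@5 c3@5, authorship .....
After op 3 (move_right): buffer="vdwgb" (len 5), cursors c1@4 c2@5 c3@5, authorship .....

Answer: 4 5 5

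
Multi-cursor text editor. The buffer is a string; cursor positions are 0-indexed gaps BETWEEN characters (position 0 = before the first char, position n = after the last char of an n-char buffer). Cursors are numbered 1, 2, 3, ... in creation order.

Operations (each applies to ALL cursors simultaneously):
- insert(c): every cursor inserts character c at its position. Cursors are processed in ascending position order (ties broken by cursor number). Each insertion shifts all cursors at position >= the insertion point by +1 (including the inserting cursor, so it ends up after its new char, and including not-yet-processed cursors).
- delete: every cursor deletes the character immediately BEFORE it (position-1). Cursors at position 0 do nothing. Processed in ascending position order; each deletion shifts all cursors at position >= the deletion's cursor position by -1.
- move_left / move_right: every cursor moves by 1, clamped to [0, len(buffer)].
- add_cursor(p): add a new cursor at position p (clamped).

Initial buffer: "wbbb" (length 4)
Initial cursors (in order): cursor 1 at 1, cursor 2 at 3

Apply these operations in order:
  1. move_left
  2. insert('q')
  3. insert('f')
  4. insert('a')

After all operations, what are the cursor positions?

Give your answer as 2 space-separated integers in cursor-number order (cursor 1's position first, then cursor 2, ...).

After op 1 (move_left): buffer="wbbb" (len 4), cursors c1@0 c2@2, authorship ....
After op 2 (insert('q')): buffer="qwbqbb" (len 6), cursors c1@1 c2@4, authorship 1..2..
After op 3 (insert('f')): buffer="qfwbqfbb" (len 8), cursors c1@2 c2@6, authorship 11..22..
After op 4 (insert('a')): buffer="qfawbqfabb" (len 10), cursors c1@3 c2@8, authorship 111..222..

Answer: 3 8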